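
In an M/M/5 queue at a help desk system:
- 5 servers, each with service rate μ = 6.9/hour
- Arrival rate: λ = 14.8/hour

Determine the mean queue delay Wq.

Traffic intensity: ρ = λ/(cμ) = 14.8/(5×6.9) = 0.4290
Since ρ = 0.4290 < 1, system is stable.
Offered load a = λ/μ = cρ = 14.8/6.9 = 2.1449
P₀ = [ Σₙ₌₀^4 aⁿ/n! + a^5/(5!(1-ρ)) ]⁻¹
Σ = a^0/0! + a^1/1! + a^2/2! + a^3/3! + a^4/4! = 1.0000 + 2.1449 + 2.3004 + 1.6447 + 0.8819 = 7.9719
a^5/(5!(1-ρ)) = 45.4008/(120 × 0.5710) = 0.6626
P₀ = 1/(7.9719 + 0.6626) = 0.1158
Lq = P₀·a^5·ρ / (5!(1-ρ)²) = 0.11581 × 45.4008 × 0.42899 / (120 × 0.32606) = 0.05765
Wq = Lq/λ = 0.05765/14.8 = 0.003895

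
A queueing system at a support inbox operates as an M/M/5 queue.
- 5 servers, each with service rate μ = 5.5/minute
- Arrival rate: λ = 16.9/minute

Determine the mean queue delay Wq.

Traffic intensity: ρ = λ/(cμ) = 16.9/(5×5.5) = 0.6145
Since ρ = 0.6145 < 1, system is stable.
Offered load a = λ/μ = cρ = 16.9/5.5 = 3.0727
P₀ = [ Σₙ₌₀^4 aⁿ/n! + a^5/(5!(1-ρ)) ]⁻¹
Σ = a^0/0! + a^1/1! + a^2/2! + a^3/3! + a^4/4! = 1.0000 + 3.0727 + 4.7208 + 4.8353 + 3.7144 = 17.3432
a^5/(5!(1-ρ)) = 273.9177/(120 × 0.38545) = 5.9220
P₀ = 1/(17.3432 + 5.9220) = 0.04298
Lq = P₀·a^5·ρ / (5!(1-ρ)²) = 0.042983 × 273.9177 × 0.61455 / (120 × 0.14858) = 0.4058
Wq = Lq/λ = 0.4058/16.9 = 0.02401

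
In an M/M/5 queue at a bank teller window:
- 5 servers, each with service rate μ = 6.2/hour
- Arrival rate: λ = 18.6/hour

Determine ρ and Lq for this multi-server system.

Traffic intensity: ρ = λ/(cμ) = 18.6/(5×6.2) = 0.6000
Since ρ = 0.6000 < 1, system is stable.
Offered load a = λ/μ = cρ = 18.6/6.2 = 3.0000
P₀ = [ Σₙ₌₀^4 aⁿ/n! + a^5/(5!(1-ρ)) ]⁻¹
Σ = a^0/0! + a^1/1! + a^2/2! + a^3/3! + a^4/4! = 1.0000 + 3.0000 + 4.5000 + 4.5000 + 3.3750 = 16.3750
a^5/(5!(1-ρ)) = 243.0000/(120 × 0.4000) = 5.0625
P₀ = 1/(16.3750 + 5.0625) = 0.04665
Lq = P₀·a^5·ρ / (5!(1-ρ)²) = 0.04665 × 243.0000 × 0.6000 / (120 × 0.1600) = 0.3542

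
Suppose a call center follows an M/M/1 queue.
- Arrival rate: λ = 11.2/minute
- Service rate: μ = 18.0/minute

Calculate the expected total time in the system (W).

First, compute utilization: ρ = λ/μ = 11.2/18.0 = 0.6222
For M/M/1: W = 1/(μ-λ)
W = 1/(18.0-11.2) = 1/6.80
W = 0.1471 minutes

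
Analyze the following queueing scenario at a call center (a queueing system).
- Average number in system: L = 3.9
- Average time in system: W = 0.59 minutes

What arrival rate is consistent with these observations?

Little's Law: L = λW, so λ = L/W
λ = 3.9/0.59 = 6.6102 calls/minute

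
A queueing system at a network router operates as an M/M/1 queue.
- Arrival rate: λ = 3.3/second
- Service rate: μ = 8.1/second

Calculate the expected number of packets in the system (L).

ρ = λ/μ = 3.3/8.1 = 0.4074
For M/M/1: L = λ/(μ-λ)
L = 3.3/(8.1-3.3) = 3.3/4.80
L = 0.6875 packets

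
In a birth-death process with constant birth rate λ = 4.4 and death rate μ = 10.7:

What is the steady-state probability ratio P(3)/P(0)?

For constant rates: P(n)/P(0) = (λ/μ)^n
P(3)/P(0) = (4.4/10.7)^3 = 0.411215^3 = 0.06954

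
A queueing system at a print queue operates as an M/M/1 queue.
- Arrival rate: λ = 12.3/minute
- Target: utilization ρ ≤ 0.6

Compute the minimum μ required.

ρ = λ/μ, so μ = λ/ρ
μ ≥ 12.3/0.6 = 20.5000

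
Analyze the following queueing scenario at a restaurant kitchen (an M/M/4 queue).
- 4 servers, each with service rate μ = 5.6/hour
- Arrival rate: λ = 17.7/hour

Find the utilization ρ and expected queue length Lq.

Traffic intensity: ρ = λ/(cμ) = 17.7/(4×5.6) = 0.7902
Since ρ = 0.7902 < 1, system is stable.
Offered load a = λ/μ = cρ = 17.7/5.6 = 3.1607
P₀ = [ Σₙ₌₀^3 aⁿ/n! + a^4/(4!(1-ρ)) ]⁻¹
Σ = a^0/0! + a^1/1! + a^2/2! + a^3/3! = 1.0000 + 3.1607 + 4.9951 + 5.2626 = 14.4184
a^4/(4!(1-ρ)) = 99.80239/(24 × 0.2098214) = 19.8189
P₀ = 1/(14.4184 + 19.8189) = 0.02921
Lq = P₀·a^4·ρ / (4!(1-ρ)²) = 0.02921 × 99.8024 × 0.7902 / (24 × 0.04403) = 2.1800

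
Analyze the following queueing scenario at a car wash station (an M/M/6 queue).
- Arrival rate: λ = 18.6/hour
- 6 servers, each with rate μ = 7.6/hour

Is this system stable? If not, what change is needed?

Stability requires ρ = λ/(cμ) < 1
ρ = 18.6/(6 × 7.6) = 18.6/45.60 = 0.4079
Since 0.4079 < 1, the system is STABLE.
The servers are busy 40.79% of the time.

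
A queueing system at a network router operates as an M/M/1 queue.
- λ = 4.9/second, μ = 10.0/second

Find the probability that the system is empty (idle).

ρ = λ/μ = 4.9/10.0 = 0.4900
P(0) = 1 - ρ = 1 - 0.4900 = 0.5100
The server is idle 51.00% of the time.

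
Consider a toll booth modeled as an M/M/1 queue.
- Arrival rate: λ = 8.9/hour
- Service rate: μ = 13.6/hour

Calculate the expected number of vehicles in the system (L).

ρ = λ/μ = 8.9/13.6 = 0.6544
For M/M/1: L = λ/(μ-λ)
L = 8.9/(13.6-8.9) = 8.9/4.70
L = 1.8936 vehicles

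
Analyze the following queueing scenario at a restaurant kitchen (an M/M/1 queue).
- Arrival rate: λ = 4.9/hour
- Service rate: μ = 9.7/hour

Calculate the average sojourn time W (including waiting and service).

First, compute utilization: ρ = λ/μ = 4.9/9.7 = 0.5052
For M/M/1: W = 1/(μ-λ)
W = 1/(9.7-4.9) = 1/4.80
W = 0.2083 hours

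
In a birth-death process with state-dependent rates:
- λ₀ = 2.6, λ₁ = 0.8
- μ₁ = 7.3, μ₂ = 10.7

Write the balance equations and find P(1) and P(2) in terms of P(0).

Balance equations:
State 0: λ₀P₀ = μ₁P₁ → P₁ = (λ₀/μ₁)P₀ = (2.6/7.3)P₀ = 0.3562P₀
State 1: P₂ = (λ₀λ₁)/(μ₁μ₂)P₀ = (2.6×0.8)/(7.3×10.7)P₀ = 0.02663P₀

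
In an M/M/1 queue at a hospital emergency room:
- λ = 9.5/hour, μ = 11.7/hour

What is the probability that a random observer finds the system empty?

ρ = λ/μ = 9.5/11.7 = 0.8120
P(0) = 1 - ρ = 1 - 0.8120 = 0.1880
The server is idle 18.80% of the time.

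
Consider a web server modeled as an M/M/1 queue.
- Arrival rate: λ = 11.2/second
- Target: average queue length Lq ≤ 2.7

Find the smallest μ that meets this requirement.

For M/M/1: Lq = λ²/(μ(μ-λ))
Need Lq ≤ 2.7, i.e. μ(μ-λ) ≥ λ²/2.7
μ² - 11.2μ - 125.44/2.7 ≥ 0  →  μ² - 11.2μ - 46.45926 ≥ 0
Quadratic formula (positive root): μ = [λ + √(λ² + 4×46.45926)]/2
Discriminant: 125.44 + 4×46.45926 = 311.2770, √311.2770 = 17.6430
μ ≥ (11.2 + 17.6430)/2 = 14.4215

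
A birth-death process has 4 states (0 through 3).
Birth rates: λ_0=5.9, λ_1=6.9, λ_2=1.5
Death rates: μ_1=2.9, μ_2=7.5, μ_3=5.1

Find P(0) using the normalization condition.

Ratios P(n)/P(0) = (λ₀···λₙ₋₁)/(μ₁···μₙ):
P(1)/P(0) = (5.9)/(2.9) = 2.0345
P(2)/P(0) = (5.9×6.9)/(2.9×7.5) = 1.8717
P(3)/P(0) = (5.9×6.9×1.5)/(2.9×7.5×5.1) = 0.5505

Normalization: ∑ P(n) = 1
P(0) × (1.0000 + 2.0345 + 1.8717 + 0.5505) = 1
P(0) × 5.4567 = 1
P(0) = 1/5.4567 = 0.1833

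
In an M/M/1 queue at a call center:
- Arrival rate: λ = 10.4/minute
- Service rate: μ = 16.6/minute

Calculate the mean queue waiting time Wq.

First, compute utilization: ρ = λ/μ = 10.4/16.6 = 0.6265
For M/M/1: Wq = λ/(μ(μ-λ))
Wq = 10.4/(16.6 × (16.6-10.4))
Wq = 10.4/(16.6 × 6.20)
Wq = 0.1010 minutes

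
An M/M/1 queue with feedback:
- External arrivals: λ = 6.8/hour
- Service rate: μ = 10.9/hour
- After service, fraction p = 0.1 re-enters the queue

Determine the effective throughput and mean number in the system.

Effective arrival rate: λ_eff = λ/(1-p) = 6.8/(1-0.1) = 6.8/0.90 = 7.5556
ρ = λ_eff/μ = 7.5556/10.9 = 0.69317
L = ρ/(1-ρ) = 0.69317/(1-0.69317) = 2.2591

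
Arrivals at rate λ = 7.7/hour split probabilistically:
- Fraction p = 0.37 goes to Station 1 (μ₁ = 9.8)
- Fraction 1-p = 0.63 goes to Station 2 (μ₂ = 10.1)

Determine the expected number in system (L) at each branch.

Effective rates: λ₁ = 7.7×0.37 = 2.849, λ₂ = 7.7×0.63 = 4.851
Station 1: ρ₁ = 2.849/9.8 = 0.29071, L₁ = ρ₁/(1-ρ₁) = 0.29071/(1-0.29071) = 0.4099
Station 2: ρ₂ = 4.851/10.1 = 0.4803, L₂ = ρ₂/(1-ρ₂) = 0.4803/(1-0.4803) = 0.9242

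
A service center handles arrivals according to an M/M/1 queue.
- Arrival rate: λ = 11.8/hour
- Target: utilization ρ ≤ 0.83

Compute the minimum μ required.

ρ = λ/μ, so μ = λ/ρ
μ ≥ 11.8/0.83 = 14.2169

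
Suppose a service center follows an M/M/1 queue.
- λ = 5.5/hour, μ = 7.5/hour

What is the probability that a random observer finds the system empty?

ρ = λ/μ = 5.5/7.5 = 0.7333
P(0) = 1 - ρ = 1 - 0.7333 = 0.2667
The server is idle 26.67% of the time.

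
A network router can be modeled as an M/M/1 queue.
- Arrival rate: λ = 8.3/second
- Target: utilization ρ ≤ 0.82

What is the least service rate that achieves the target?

ρ = λ/μ, so μ = λ/ρ
μ ≥ 8.3/0.82 = 10.1220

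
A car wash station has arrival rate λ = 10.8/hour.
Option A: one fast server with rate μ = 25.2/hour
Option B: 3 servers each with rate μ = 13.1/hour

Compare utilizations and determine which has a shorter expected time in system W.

Option A: single server μ = 25.2 (M/M/1)
  ρ_A = 10.8/25.2 = 0.4286
  W_A = 1/(μ-λ) = 1/(25.2-10.8) = 1/14.40 = 0.06944

Option B: 3 servers μ = 13.1 (M/M/3)
  ρ_B = λ/(cμ) = 10.8/(3×13.1) = 0.2748
  Offered load a = λ/μ = cρ = 10.8/13.1 = 0.8244
  P₀ = [ Σₙ₌₀^2 aⁿ/n! + a^3/(3!(1-ρ)) ]⁻¹
  Σ = a^0/0! + a^1/1! + a^2/2! = 1.0000 + 0.82443 + 0.33984 = 2.1643
  a^3/(3!(1-ρ)) = 0.5603/(6 × 0.7252) = 0.1288
  P₀ = 1/(2.1643 + 0.1288) = 0.4361
  Lq = P₀·a^3·ρ / (3!(1-ρ)²) = 0.4361 × 0.5603 × 0.2748 / (6 × 0.5259) = 0.02128
  Wq_B = Lq/λ = 0.021282/10.8 = 0.001971
  W_B = Wq_B + 1/μ = 0.001971 + 0.07634 = 0.07831

Since W_A = 0.06944 < W_B = 0.07831, Option A (single fast server) has the shorter time in system.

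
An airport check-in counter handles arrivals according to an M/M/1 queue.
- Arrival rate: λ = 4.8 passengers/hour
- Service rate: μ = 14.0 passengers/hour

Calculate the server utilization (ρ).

Server utilization: ρ = λ/μ
ρ = 4.8/14.0 = 0.3429
The server is busy 34.29% of the time.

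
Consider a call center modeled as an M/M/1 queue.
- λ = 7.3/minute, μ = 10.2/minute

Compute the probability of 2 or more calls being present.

ρ = λ/μ = 7.3/10.2 = 0.7157
P(N ≥ n) = ρⁿ
P(N ≥ 2) = 0.7157^2
P(N ≥ 2) = 0.5122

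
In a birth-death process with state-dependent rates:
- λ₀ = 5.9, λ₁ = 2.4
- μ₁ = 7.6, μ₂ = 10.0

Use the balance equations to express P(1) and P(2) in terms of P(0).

Balance equations:
State 0: λ₀P₀ = μ₁P₁ → P₁ = (λ₀/μ₁)P₀ = (5.9/7.6)P₀ = 0.7763P₀
State 1: P₂ = (λ₀λ₁)/(μ₁μ₂)P₀ = (5.9×2.4)/(7.6×10.0)P₀ = 0.1863P₀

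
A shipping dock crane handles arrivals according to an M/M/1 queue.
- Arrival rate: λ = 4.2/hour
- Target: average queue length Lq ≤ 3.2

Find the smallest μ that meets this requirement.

For M/M/1: Lq = λ²/(μ(μ-λ))
Need Lq ≤ 3.2, i.e. μ(μ-λ) ≥ λ²/3.2
μ² - 4.2μ - 17.64/3.2 ≥ 0  →  μ² - 4.2μ - 5.5125 ≥ 0
Quadratic formula (positive root): μ = [λ + √(λ² + 4×5.5125)]/2
Discriminant: 17.64 + 4×5.5125 = 39.6900, √39.6900 = 6.3000
μ ≥ (4.2 + 6.3000)/2 = 5.2500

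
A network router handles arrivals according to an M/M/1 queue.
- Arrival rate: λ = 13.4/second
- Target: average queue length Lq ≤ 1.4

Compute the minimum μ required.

For M/M/1: Lq = λ²/(μ(μ-λ))
Need Lq ≤ 1.4, i.e. μ(μ-λ) ≥ λ²/1.4
μ² - 13.4μ - 179.56/1.4 ≥ 0  →  μ² - 13.4μ - 128.25714 ≥ 0
Quadratic formula (positive root): μ = [λ + √(λ² + 4×128.25714)]/2
Discriminant: 179.56 + 4×128.25714 = 692.5886, √692.5886 = 26.31708
μ ≥ (13.4 + 26.31708)/2 = 19.8585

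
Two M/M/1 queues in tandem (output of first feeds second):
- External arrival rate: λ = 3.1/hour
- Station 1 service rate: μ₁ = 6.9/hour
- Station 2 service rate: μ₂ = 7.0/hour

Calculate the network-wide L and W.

By Jackson's theorem, each station behaves as independent M/M/1.
Station 1: ρ₁ = 3.1/6.9 = 0.4493, L₁ = ρ₁/(1-ρ₁) = λ/(μ₁-λ) = 3.1/3.80 = 0.8158
Station 2: ρ₂ = 3.1/7.0 = 0.4429, L₂ = ρ₂/(1-ρ₂) = λ/(μ₂-λ) = 3.1/3.90 = 0.7949
Total: L = L₁ + L₂ = 0.8158 + 0.7949 = 1.6107
W = L/λ = 1.6107/3.1 = 0.5196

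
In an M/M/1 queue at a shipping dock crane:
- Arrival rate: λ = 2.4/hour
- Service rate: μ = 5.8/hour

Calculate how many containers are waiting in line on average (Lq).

ρ = λ/μ = 2.4/5.8 = 0.4138
For M/M/1: Lq = λ²/(μ(μ-λ))
Lq = 5.76/(5.8 × 3.40)
Lq = 0.2921 containers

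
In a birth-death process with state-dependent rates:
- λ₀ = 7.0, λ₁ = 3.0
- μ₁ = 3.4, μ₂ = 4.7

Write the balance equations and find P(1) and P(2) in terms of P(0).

Balance equations:
State 0: λ₀P₀ = μ₁P₁ → P₁ = (λ₀/μ₁)P₀ = (7.0/3.4)P₀ = 2.0588P₀
State 1: P₂ = (λ₀λ₁)/(μ₁μ₂)P₀ = (7.0×3.0)/(3.4×4.7)P₀ = 1.3141P₀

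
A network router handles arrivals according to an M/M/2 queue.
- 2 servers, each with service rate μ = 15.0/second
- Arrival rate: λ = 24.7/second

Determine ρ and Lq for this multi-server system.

Traffic intensity: ρ = λ/(cμ) = 24.7/(2×15.0) = 0.8233
Since ρ = 0.8233 < 1, system is stable.
Offered load a = λ/μ = cρ = 24.7/15.0 = 1.6467
P₀ = [ Σₙ₌₀^1 aⁿ/n! + a^2/(2!(1-ρ)) ]⁻¹
Σ = a^0/0! + a^1/1! = 1.0000 + 1.6467 = 2.6467
a^2/(2!(1-ρ)) = 2.71151/(2 × 0.176667) = 7.6741
P₀ = 1/(2.6467 + 7.6741) = 0.09689
Lq = P₀·a^2·ρ / (2!(1-ρ)²) = 0.0968921 × 2.71151 × 0.823333 / (2 × 0.0312111) = 3.4653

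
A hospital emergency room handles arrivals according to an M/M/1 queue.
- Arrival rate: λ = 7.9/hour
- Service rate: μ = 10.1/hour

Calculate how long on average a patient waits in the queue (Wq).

First, compute utilization: ρ = λ/μ = 7.9/10.1 = 0.7822
For M/M/1: Wq = λ/(μ(μ-λ))
Wq = 7.9/(10.1 × (10.1-7.9))
Wq = 7.9/(10.1 × 2.20)
Wq = 0.3555 hours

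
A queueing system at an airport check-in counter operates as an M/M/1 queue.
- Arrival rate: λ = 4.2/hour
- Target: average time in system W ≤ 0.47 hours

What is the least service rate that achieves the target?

For M/M/1: W = 1/(μ-λ)
Need W ≤ 0.47, so 1/(μ-λ) ≤ 0.47
μ - λ ≥ 1/0.47 = 2.1277
μ ≥ 4.2 + 2.1277 = 6.3277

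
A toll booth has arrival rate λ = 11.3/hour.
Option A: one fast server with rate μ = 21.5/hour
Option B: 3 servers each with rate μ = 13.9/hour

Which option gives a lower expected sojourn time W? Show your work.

Option A: single server μ = 21.5 (M/M/1)
  ρ_A = 11.3/21.5 = 0.5256
  W_A = 1/(μ-λ) = 1/(21.5-11.3) = 1/10.20 = 0.09804

Option B: 3 servers μ = 13.9 (M/M/3)
  ρ_B = λ/(cμ) = 11.3/(3×13.9) = 0.2710
  Offered load a = λ/μ = cρ = 11.3/13.9 = 0.8129
  P₀ = [ Σₙ₌₀^2 aⁿ/n! + a^3/(3!(1-ρ)) ]⁻¹
  Σ = a^0/0! + a^1/1! + a^2/2! = 1.0000 + 0.81295 + 0.33044 = 2.1434
  a^3/(3!(1-ρ)) = 0.5373/(6 × 0.7290) = 0.1228
  P₀ = 1/(2.1434 + 0.1228) = 0.4413
  Lq = P₀·a^3·ρ / (3!(1-ρ)²) = 0.4413 × 0.5373 × 0.2710 / (6 × 0.5315) = 0.02015
  Wq_B = Lq/λ = 0.02014672/11.3 = 0.00178290
  W_B = Wq_B + 1/μ = 0.00178290 + 0.0719424 = 0.07373

Since W_B = 0.07373 < W_A = 0.09804, Option B (multiple servers) has the shorter time in system.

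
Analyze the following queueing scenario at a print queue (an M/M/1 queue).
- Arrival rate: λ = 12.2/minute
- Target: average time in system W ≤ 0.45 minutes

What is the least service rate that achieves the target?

For M/M/1: W = 1/(μ-λ)
Need W ≤ 0.45, so 1/(μ-λ) ≤ 0.45
μ - λ ≥ 1/0.45 = 2.2222
μ ≥ 12.2 + 2.2222 = 14.4222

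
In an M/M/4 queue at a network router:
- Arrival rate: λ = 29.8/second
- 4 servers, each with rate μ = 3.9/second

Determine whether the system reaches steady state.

Stability requires ρ = λ/(cμ) < 1
ρ = 29.8/(4 × 3.9) = 29.8/15.60 = 1.9103
Since 1.9103 ≥ 1, the system is UNSTABLE.
Need c > λ/μ = 29.8/3.9 = 7.64.
Minimum servers needed: c = 8.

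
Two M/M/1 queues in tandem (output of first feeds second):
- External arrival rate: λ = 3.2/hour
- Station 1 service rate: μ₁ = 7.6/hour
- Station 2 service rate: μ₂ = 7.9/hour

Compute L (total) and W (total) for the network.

By Jackson's theorem, each station behaves as independent M/M/1.
Station 1: ρ₁ = 3.2/7.6 = 0.4211, L₁ = ρ₁/(1-ρ₁) = λ/(μ₁-λ) = 3.2/4.40 = 0.72727
Station 2: ρ₂ = 3.2/7.9 = 0.4051, L₂ = ρ₂/(1-ρ₂) = λ/(μ₂-λ) = 3.2/4.70 = 0.68085
Total: L = L₁ + L₂ = 0.72727 + 0.68085 = 1.4081
W = L/λ = 1.4081/3.2 = 0.4400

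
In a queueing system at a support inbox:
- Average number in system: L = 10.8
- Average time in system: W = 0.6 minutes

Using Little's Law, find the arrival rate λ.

Little's Law: L = λW, so λ = L/W
λ = 10.8/0.6 = 18.0000 emails/minute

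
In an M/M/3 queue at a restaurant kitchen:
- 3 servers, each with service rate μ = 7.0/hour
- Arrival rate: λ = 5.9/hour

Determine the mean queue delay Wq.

Traffic intensity: ρ = λ/(cμ) = 5.9/(3×7.0) = 0.2810
Since ρ = 0.2810 < 1, system is stable.
Offered load a = λ/μ = cρ = 5.9/7.0 = 0.8429
P₀ = [ Σₙ₌₀^2 aⁿ/n! + a^3/(3!(1-ρ)) ]⁻¹
Σ = a^0/0! + a^1/1! + a^2/2! = 1.0000 + 0.8429 + 0.3552 = 2.1981
a^3/(3!(1-ρ)) = 0.5988/(6 × 0.7190) = 0.1388
P₀ = 1/(2.1981 + 0.1388) = 0.4279
Lq = P₀·a^3·ρ / (3!(1-ρ)²) = 0.4279 × 0.5988 × 0.2810 / (6 × 0.5170) = 0.02321
Wq = Lq/λ = 0.023206/5.9 = 0.003933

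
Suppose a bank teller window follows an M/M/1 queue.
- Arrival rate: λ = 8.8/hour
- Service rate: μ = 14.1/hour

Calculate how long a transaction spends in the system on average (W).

First, compute utilization: ρ = λ/μ = 8.8/14.1 = 0.6241
For M/M/1: W = 1/(μ-λ)
W = 1/(14.1-8.8) = 1/5.30
W = 0.1887 hours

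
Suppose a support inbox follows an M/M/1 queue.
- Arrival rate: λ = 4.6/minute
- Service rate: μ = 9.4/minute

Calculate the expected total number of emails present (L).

ρ = λ/μ = 4.6/9.4 = 0.4894
For M/M/1: L = λ/(μ-λ)
L = 4.6/(9.4-4.6) = 4.6/4.80
L = 0.9583 emails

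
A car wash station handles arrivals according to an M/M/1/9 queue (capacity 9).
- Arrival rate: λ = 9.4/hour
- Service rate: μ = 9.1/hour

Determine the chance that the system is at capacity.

ρ = λ/μ = 9.4/9.1 = 1.032967
P₀ = (1-ρ)/(1-ρ^(K+1)) = (1-1.032967)/(1-1.032967^10) = -0.032967/-0.38313 = 0.08605
P_K = P₀×ρ^K = 0.08605 × 1.032967^9 = 0.08605 × 1.3390 = 0.1152
Blocking probability = 11.52%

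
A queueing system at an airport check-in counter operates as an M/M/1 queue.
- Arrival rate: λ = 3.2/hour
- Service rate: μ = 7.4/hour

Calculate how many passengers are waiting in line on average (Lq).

ρ = λ/μ = 3.2/7.4 = 0.4324
For M/M/1: Lq = λ²/(μ(μ-λ))
Lq = 10.24/(7.4 × 4.20)
Lq = 0.3295 passengers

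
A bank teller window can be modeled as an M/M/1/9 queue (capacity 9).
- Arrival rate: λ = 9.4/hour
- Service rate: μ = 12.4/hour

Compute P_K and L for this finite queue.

ρ = λ/μ = 9.4/12.4 = 0.75806
P₀ = (1-ρ)/(1-ρ^(K+1)) = (1-0.75806)/(1-0.75806^10) = 0.2419/0.9373 = 0.2581
P_K = P₀×ρ^K = 0.2581 × 0.75806^9 = 0.2581 × 0.08267 = 0.02134
Blocking probability P_9 = 0.02134 (2.13%)
L = ρ[1 - (K+1)ρ^K + Kρ^(K+1)] / [(1-ρ)(1-ρ^(K+1))]
L = 0.75806 × (1 - 10×0.08267 + 9×0.06267) / ((1 - 0.75806) × (1 - 0.06267)) = 2.4647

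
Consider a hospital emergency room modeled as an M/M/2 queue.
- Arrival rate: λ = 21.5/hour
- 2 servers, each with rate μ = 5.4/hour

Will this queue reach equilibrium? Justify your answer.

Stability requires ρ = λ/(cμ) < 1
ρ = 21.5/(2 × 5.4) = 21.5/10.80 = 1.9907
Since 1.9907 ≥ 1, the system is UNSTABLE.
Need c > λ/μ = 21.5/5.4 = 3.98.
Minimum servers needed: c = 4.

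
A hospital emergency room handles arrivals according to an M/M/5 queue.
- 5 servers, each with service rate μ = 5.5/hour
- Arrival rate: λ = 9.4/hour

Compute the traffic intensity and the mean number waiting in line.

Traffic intensity: ρ = λ/(cμ) = 9.4/(5×5.5) = 0.3418
Since ρ = 0.3418 < 1, system is stable.
Offered load a = λ/μ = cρ = 9.4/5.5 = 1.7091
P₀ = [ Σₙ₌₀^4 aⁿ/n! + a^5/(5!(1-ρ)) ]⁻¹
Σ = a^0/0! + a^1/1! + a^2/2! + a^3/3! + a^4/4! = 1.0000 + 1.7091 + 1.4605 + 0.8320 + 0.3555 = 5.3571
a^5/(5!(1-ρ)) = 14.5823/(120 × 0.6582) = 0.1846
P₀ = 1/(5.3571 + 0.18463) = 0.1804
Lq = P₀·a^5·ρ / (5!(1-ρ)²) = 0.1804 × 14.5823 × 0.3418 / (120 × 0.4332) = 0.01730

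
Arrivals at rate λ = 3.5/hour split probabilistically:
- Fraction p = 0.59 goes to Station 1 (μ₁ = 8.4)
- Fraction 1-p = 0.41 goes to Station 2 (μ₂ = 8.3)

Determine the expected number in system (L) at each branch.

Effective rates: λ₁ = 3.5×0.59 = 2.065, λ₂ = 3.5×0.41 = 1.435
Station 1: ρ₁ = 2.065/8.4 = 0.24583, L₁ = ρ₁/(1-ρ₁) = 0.24583/(1-0.24583) = 0.3260
Station 2: ρ₂ = 1.435/8.3 = 0.1729, L₂ = ρ₂/(1-ρ₂) = 0.1729/(1-0.1729) = 0.2090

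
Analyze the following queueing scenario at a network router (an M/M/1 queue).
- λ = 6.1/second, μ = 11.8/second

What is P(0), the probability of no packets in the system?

ρ = λ/μ = 6.1/11.8 = 0.5169
P(0) = 1 - ρ = 1 - 0.5169 = 0.4831
The server is idle 48.31% of the time.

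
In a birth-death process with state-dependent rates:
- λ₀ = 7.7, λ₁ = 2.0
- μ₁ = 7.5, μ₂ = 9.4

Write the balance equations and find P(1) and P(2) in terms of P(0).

Balance equations:
State 0: λ₀P₀ = μ₁P₁ → P₁ = (λ₀/μ₁)P₀ = (7.7/7.5)P₀ = 1.0267P₀
State 1: P₂ = (λ₀λ₁)/(μ₁μ₂)P₀ = (7.7×2.0)/(7.5×9.4)P₀ = 0.2184P₀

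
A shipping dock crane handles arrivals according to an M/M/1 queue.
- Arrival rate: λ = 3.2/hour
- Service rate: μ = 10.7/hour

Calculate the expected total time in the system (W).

First, compute utilization: ρ = λ/μ = 3.2/10.7 = 0.2991
For M/M/1: W = 1/(μ-λ)
W = 1/(10.7-3.2) = 1/7.50
W = 0.1333 hours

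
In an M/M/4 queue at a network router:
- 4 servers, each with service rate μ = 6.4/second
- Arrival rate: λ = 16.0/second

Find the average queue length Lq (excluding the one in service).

Traffic intensity: ρ = λ/(cμ) = 16.0/(4×6.4) = 0.6250
Since ρ = 0.6250 < 1, system is stable.
Offered load a = λ/μ = cρ = 16.0/6.4 = 2.5000
P₀ = [ Σₙ₌₀^3 aⁿ/n! + a^4/(4!(1-ρ)) ]⁻¹
Σ = a^0/0! + a^1/1! + a^2/2! + a^3/3! = 1.0000 + 2.5000 + 3.1250 + 2.6042 = 9.2292
a^4/(4!(1-ρ)) = 39.0625/(24 × 0.3750) = 4.3403
P₀ = 1/(9.2292 + 4.3403) = 0.07369
Lq = P₀·a^4·ρ / (4!(1-ρ)²) = 0.073695 × 39.0625 × 0.62500 / (24 × 0.14062) = 0.5331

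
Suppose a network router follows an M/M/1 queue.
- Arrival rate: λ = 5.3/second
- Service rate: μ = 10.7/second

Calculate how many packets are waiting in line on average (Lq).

ρ = λ/μ = 5.3/10.7 = 0.4953
For M/M/1: Lq = λ²/(μ(μ-λ))
Lq = 28.09/(10.7 × 5.40)
Lq = 0.4862 packets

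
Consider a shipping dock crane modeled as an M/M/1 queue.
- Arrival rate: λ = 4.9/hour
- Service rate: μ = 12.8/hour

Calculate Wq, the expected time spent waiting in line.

First, compute utilization: ρ = λ/μ = 4.9/12.8 = 0.3828
For M/M/1: Wq = λ/(μ(μ-λ))
Wq = 4.9/(12.8 × (12.8-4.9))
Wq = 4.9/(12.8 × 7.90)
Wq = 0.04846 hours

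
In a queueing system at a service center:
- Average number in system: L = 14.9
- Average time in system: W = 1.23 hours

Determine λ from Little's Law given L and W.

Little's Law: L = λW, so λ = L/W
λ = 14.9/1.23 = 12.1138 customers/hour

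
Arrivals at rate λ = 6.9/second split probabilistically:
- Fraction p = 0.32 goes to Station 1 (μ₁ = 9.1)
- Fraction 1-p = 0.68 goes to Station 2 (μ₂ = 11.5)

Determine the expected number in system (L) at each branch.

Effective rates: λ₁ = 6.9×0.32 = 2.208, λ₂ = 6.9×0.68 = 4.692
Station 1: ρ₁ = 2.208/9.1 = 0.24264, L₁ = ρ₁/(1-ρ₁) = 0.24264/(1-0.24264) = 0.3204
Station 2: ρ₂ = 4.692/11.5 = 0.4080, L₂ = ρ₂/(1-ρ₂) = 0.4080/(1-0.4080) = 0.6892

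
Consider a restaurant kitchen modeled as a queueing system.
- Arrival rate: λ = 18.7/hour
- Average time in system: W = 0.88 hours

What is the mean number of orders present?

Little's Law: L = λW
L = 18.7 × 0.88 = 16.4560 orders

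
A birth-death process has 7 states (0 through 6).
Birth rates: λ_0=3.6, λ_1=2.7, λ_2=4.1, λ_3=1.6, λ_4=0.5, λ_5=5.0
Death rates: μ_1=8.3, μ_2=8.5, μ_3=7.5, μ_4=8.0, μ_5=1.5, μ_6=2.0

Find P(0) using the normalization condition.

Ratios P(n)/P(0) = (λ₀···λₙ₋₁)/(μ₁···μₙ):
P(1)/P(0) = (3.6)/(8.3) = 0.4337
P(2)/P(0) = (3.6×2.7)/(8.3×8.5) = 0.1378
P(3)/P(0) = (3.6×2.7×4.1)/(8.3×8.5×7.5) = 0.07532
P(4)/P(0) = (3.6×2.7×4.1×1.6)/(8.3×8.5×7.5×8.0) = 0.01506
P(5)/P(0) = (3.6×2.7×4.1×1.6×0.5)/(8.3×8.5×7.5×8.0×1.5) = 0.005021
P(6)/P(0) = (3.6×2.7×4.1×1.6×0.5×5.0)/(8.3×8.5×7.5×8.0×1.5×2.0) = 0.01255

Normalization: ∑ P(n) = 1
P(0) × (1.0000 + 0.4337 + 0.1378 + 0.07532 + 0.01506 + 0.005021 + 0.01255) = 1
P(0) × 1.6795 = 1
P(0) = 1/1.6795 = 0.5954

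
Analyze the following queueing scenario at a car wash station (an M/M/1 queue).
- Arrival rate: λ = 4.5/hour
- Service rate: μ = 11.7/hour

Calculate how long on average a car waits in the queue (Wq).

First, compute utilization: ρ = λ/μ = 4.5/11.7 = 0.3846
For M/M/1: Wq = λ/(μ(μ-λ))
Wq = 4.5/(11.7 × (11.7-4.5))
Wq = 4.5/(11.7 × 7.20)
Wq = 0.05342 hours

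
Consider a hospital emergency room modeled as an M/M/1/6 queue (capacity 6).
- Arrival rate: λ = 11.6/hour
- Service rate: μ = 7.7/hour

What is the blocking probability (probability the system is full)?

ρ = λ/μ = 11.6/7.7 = 1.5065
P₀ = (1-ρ)/(1-ρ^(K+1)) = (1-1.5065)/(1-1.5065^7) = -0.5065/-16.6110 = 0.03049
P_K = P₀×ρ^K = 0.03049 × 1.5065^6 = 0.03049 × 11.6900 = 0.3564
Blocking probability = 35.64%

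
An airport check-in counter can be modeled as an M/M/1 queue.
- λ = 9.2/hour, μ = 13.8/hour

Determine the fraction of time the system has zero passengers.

ρ = λ/μ = 9.2/13.8 = 0.6667
P(0) = 1 - ρ = 1 - 0.6667 = 0.3333
The server is idle 33.33% of the time.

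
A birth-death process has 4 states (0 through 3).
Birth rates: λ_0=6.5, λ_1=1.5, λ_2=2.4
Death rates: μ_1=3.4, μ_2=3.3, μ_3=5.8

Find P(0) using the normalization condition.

Ratios P(n)/P(0) = (λ₀···λₙ₋₁)/(μ₁···μₙ):
P(1)/P(0) = (6.5)/(3.4) = 1.91176
P(2)/P(0) = (6.5×1.5)/(3.4×3.3) = 0.868984
P(3)/P(0) = (6.5×1.5×2.4)/(3.4×3.3×5.8) = 0.359580

Normalization: ∑ P(n) = 1
P(0) × (1.00000 + 1.91176 + 0.868984 + 0.359580) = 1
P(0) × 4.1403 = 1
P(0) = 1/4.1403 = 0.2415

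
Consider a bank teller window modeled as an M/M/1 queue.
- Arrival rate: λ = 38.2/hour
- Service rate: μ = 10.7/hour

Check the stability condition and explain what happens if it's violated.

Stability requires ρ = λ/(cμ) < 1
ρ = 38.2/(1 × 10.7) = 38.2/10.70 = 3.5701
Since 3.5701 ≥ 1, the system is UNSTABLE.
Queue grows without bound. Need μ > λ = 38.2.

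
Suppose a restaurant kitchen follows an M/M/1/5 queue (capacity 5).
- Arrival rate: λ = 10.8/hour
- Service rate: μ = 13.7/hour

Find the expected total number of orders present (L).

ρ = λ/μ = 10.8/13.7 = 0.78832
P₀ = (1-ρ)/(1-ρ^(K+1)) = (1-0.78832)/(1-0.78832^6) = 0.21168/0.76000 = 0.2785
P_K = P₀×ρ^K = 0.27853 × 0.78832^5 = 0.27853 × 0.30445 = 0.08480
L = ρ[1 - (K+1)ρ^K + Kρ^(K+1)] / [(1-ρ)(1-ρ^(K+1))]
L = 0.78832 × (1 - 6×0.3044477 + 5×0.2400022) / ((1 - 0.78832) × (1 - 0.2400022)) = 1.8294 orders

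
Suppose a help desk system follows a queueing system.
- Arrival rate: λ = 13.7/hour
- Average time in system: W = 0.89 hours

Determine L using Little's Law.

Little's Law: L = λW
L = 13.7 × 0.89 = 12.1930 tickets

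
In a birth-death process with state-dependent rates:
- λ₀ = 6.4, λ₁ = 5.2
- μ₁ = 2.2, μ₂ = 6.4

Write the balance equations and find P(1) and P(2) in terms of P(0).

Balance equations:
State 0: λ₀P₀ = μ₁P₁ → P₁ = (λ₀/μ₁)P₀ = (6.4/2.2)P₀ = 2.9091P₀
State 1: P₂ = (λ₀λ₁)/(μ₁μ₂)P₀ = (6.4×5.2)/(2.2×6.4)P₀ = 2.3636P₀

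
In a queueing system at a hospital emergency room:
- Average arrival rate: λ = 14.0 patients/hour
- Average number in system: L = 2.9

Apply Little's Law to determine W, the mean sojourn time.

Little's Law: L = λW, so W = L/λ
W = 2.9/14.0 = 0.2071 hours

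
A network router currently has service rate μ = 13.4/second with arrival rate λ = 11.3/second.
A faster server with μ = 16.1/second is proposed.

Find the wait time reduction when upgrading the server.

System 1: ρ₁ = 11.3/13.4 = 0.8433, W₁ = 1/(13.4-11.3) = 0.47619
System 2: ρ₂ = 11.3/16.1 = 0.7019, W₂ = 1/(16.1-11.3) = 0.20833
Improvement: (W₁-W₂)/W₁ = (0.47619-0.20833)/0.47619 = 56.25%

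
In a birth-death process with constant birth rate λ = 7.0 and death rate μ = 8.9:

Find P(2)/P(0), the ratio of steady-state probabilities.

For constant rates: P(n)/P(0) = (λ/μ)^n
P(2)/P(0) = (7.0/8.9)^2 = 0.7865^2 = 0.6186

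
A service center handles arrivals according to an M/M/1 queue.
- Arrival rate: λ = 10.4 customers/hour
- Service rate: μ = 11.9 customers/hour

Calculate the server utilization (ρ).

Server utilization: ρ = λ/μ
ρ = 10.4/11.9 = 0.8739
The server is busy 87.39% of the time.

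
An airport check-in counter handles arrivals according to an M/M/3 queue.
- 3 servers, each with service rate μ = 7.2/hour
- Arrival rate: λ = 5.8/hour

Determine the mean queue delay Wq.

Traffic intensity: ρ = λ/(cμ) = 5.8/(3×7.2) = 0.2685
Since ρ = 0.2685 < 1, system is stable.
Offered load a = λ/μ = cρ = 5.8/7.2 = 0.8056
P₀ = [ Σₙ₌₀^2 aⁿ/n! + a^3/(3!(1-ρ)) ]⁻¹
Σ = a^0/0! + a^1/1! + a^2/2! = 1.0000 + 0.80556 + 0.32446 = 2.1300
a^3/(3!(1-ρ)) = 0.5227/(6 × 0.7315) = 0.1191
P₀ = 1/(2.1300 + 0.1191) = 0.4446
Lq = P₀·a^3·ρ / (3!(1-ρ)²) = 0.44462 × 0.52274 × 0.26852 / (6 × 0.53507) = 0.01944
Wq = Lq/λ = 0.01944/5.8 = 0.003352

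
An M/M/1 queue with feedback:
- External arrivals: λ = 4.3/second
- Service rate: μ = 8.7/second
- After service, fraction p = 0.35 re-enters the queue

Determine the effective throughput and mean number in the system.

Effective arrival rate: λ_eff = λ/(1-p) = 4.3/(1-0.35) = 4.3/0.65 = 6.6154
ρ = λ_eff/μ = 6.6154/8.7 = 0.76039
L = ρ/(1-ρ) = 0.76039/(1-0.76039) = 3.1734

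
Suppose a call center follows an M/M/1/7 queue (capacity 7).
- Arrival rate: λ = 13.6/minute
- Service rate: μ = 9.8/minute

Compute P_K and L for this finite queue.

ρ = λ/μ = 13.6/9.8 = 1.38776
P₀ = (1-ρ)/(1-ρ^(K+1)) = (1-1.38776)/(1-1.38776^8) = -0.3878/-12.7567 = 0.03040
P_K = P₀×ρ^K = 0.030397 × 1.38776^7 = 0.030397 × 9.9129 = 0.3013
Blocking probability P_7 = 0.3013 (30.13%)
L = ρ[1 - (K+1)ρ^K + Kρ^(K+1)] / [(1-ρ)(1-ρ^(K+1))]
L = 1.38776 × (1 - 8×9.9129 + 7×13.7567) / ((1 - 1.38776) × (1 - 13.7567)) = 5.0482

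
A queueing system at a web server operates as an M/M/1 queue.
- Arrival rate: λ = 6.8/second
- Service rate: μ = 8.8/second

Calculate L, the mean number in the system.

ρ = λ/μ = 6.8/8.8 = 0.7727
For M/M/1: L = λ/(μ-λ)
L = 6.8/(8.8-6.8) = 6.8/2.00
L = 3.4000 requests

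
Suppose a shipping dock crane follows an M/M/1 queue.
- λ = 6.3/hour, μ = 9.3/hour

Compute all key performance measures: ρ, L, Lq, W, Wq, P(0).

Step 1: ρ = λ/μ = 6.3/9.3 = 0.6774
Step 2: L = λ/(μ-λ) = 6.3/3.00 = 2.1000
Step 3: Lq = λ²/(μ(μ-λ)) = 39.69/(9.3×3.00) = 1.4226
Step 4: W = 1/(μ-λ) = 1/3.00 = 0.33333
Step 5: Wq = λ/(μ(μ-λ)) = 6.3/(9.3×3.00) = 0.2258
Step 6: P(0) = 1-ρ = 0.3226
Verify: L = λW = 6.3×0.33333 = 2.1000 ✔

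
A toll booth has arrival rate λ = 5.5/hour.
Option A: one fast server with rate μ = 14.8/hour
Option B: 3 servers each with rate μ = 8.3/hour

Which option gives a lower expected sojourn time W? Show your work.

Option A: single server μ = 14.8 (M/M/1)
  ρ_A = 5.5/14.8 = 0.3716
  W_A = 1/(μ-λ) = 1/(14.8-5.5) = 1/9.30 = 0.1075

Option B: 3 servers μ = 8.3 (M/M/3)
  ρ_B = λ/(cμ) = 5.5/(3×8.3) = 0.2209
  Offered load a = λ/μ = cρ = 5.5/8.3 = 0.6627
  P₀ = [ Σₙ₌₀^2 aⁿ/n! + a^3/(3!(1-ρ)) ]⁻¹
  Σ = a^0/0! + a^1/1! + a^2/2! = 1.0000 + 0.66265 + 0.21955 = 1.8822
  a^3/(3!(1-ρ)) = 0.29097/(6 × 0.77912) = 0.06224
  P₀ = 1/(1.8822 + 0.06224) = 0.5143
  Lq = P₀·a^3·ρ / (3!(1-ρ)²) = 0.51428 × 0.29097 × 0.22088 / (6 × 0.60702) = 0.009075
  Wq_B = Lq/λ = 0.009075/5.5 = 0.001650
  W_B = Wq_B + 1/μ = 0.001650 + 0.1205 = 0.1221

Since W_A = 0.1075 < W_B = 0.1221, Option A (single fast server) has the shorter time in system.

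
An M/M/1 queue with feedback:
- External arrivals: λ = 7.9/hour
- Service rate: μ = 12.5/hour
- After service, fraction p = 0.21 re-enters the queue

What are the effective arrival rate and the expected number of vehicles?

Effective arrival rate: λ_eff = λ/(1-p) = 7.9/(1-0.21) = 7.9/0.79 = 10.0000
ρ = λ_eff/μ = 10.0000/12.5 = 0.8000
L = ρ/(1-ρ) = 0.8000/(1-0.8000) = 4.0000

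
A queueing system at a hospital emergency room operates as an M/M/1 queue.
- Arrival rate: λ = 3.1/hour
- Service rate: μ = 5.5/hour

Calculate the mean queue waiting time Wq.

First, compute utilization: ρ = λ/μ = 3.1/5.5 = 0.5636
For M/M/1: Wq = λ/(μ(μ-λ))
Wq = 3.1/(5.5 × (5.5-3.1))
Wq = 3.1/(5.5 × 2.40)
Wq = 0.2348 hours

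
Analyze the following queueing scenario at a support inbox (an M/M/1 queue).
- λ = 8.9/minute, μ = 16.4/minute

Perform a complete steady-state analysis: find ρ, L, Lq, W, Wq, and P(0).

Step 1: ρ = λ/μ = 8.9/16.4 = 0.5427
Step 2: L = λ/(μ-λ) = 8.9/7.50 = 1.1867
Step 3: Lq = λ²/(μ(μ-λ)) = 79.21/(16.4×7.50) = 0.6440
Step 4: W = 1/(μ-λ) = 1/7.50 = 0.133333
Step 5: Wq = λ/(μ(μ-λ)) = 8.9/(16.4×7.50) = 0.07236
Step 6: P(0) = 1-ρ = 0.4573
Verify: L = λW = 8.9×0.133333 = 1.1867 ✔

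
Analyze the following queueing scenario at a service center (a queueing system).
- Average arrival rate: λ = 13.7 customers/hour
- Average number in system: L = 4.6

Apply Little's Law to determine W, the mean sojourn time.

Little's Law: L = λW, so W = L/λ
W = 4.6/13.7 = 0.3358 hours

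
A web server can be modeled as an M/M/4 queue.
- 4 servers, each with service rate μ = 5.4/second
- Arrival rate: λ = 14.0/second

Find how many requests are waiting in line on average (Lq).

Traffic intensity: ρ = λ/(cμ) = 14.0/(4×5.4) = 0.6481
Since ρ = 0.6481 < 1, system is stable.
Offered load a = λ/μ = cρ = 14.0/5.4 = 2.5926
P₀ = [ Σₙ₌₀^3 aⁿ/n! + a^4/(4!(1-ρ)) ]⁻¹
Σ = a^0/0! + a^1/1! + a^2/2! + a^3/3! = 1.00000 + 2.59259 + 3.36077 + 2.90437 = 9.8577
a^4/(4!(1-ρ)) = 45.1791/(24 × 0.35185) = 5.3502
P₀ = 1/(9.8577 + 5.3502) = 0.06576
Lq = P₀·a^4·ρ / (4!(1-ρ)²) = 0.06576 × 45.1791 × 0.6481 / (24 × 0.1238) = 0.6481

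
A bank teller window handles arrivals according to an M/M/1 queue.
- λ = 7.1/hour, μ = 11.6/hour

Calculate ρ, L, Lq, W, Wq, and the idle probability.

Step 1: ρ = λ/μ = 7.1/11.6 = 0.6121
Step 2: L = λ/(μ-λ) = 7.1/4.50 = 1.5778
Step 3: Lq = λ²/(μ(μ-λ)) = 50.41/(11.6×4.50) = 0.9657
Step 4: W = 1/(μ-λ) = 1/4.50 = 0.22222
Step 5: Wq = λ/(μ(μ-λ)) = 7.1/(11.6×4.50) = 0.1360
Step 6: P(0) = 1-ρ = 0.3879
Verify: L = λW = 7.1×0.22222 = 1.5778 ✔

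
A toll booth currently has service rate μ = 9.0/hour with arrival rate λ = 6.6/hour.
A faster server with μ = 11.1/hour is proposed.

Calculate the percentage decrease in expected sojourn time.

System 1: ρ₁ = 6.6/9.0 = 0.7333, W₁ = 1/(9.0-6.6) = 0.41667
System 2: ρ₂ = 6.6/11.1 = 0.5946, W₂ = 1/(11.1-6.6) = 0.22222
Improvement: (W₁-W₂)/W₁ = (0.41667-0.22222)/0.41667 = 46.67%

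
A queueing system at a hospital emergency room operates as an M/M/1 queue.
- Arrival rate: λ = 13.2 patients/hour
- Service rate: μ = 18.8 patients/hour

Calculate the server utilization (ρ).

Server utilization: ρ = λ/μ
ρ = 13.2/18.8 = 0.7021
The server is busy 70.21% of the time.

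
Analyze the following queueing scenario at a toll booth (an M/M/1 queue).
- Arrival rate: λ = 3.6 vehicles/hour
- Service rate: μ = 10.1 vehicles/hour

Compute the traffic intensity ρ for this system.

Server utilization: ρ = λ/μ
ρ = 3.6/10.1 = 0.3564
The server is busy 35.64% of the time.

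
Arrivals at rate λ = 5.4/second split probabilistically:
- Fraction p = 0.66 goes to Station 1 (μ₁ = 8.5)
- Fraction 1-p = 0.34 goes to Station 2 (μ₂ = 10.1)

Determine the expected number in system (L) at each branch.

Effective rates: λ₁ = 5.4×0.66 = 3.564, λ₂ = 5.4×0.34 = 1.836
Station 1: ρ₁ = 3.564/8.5 = 0.41929, L₁ = ρ₁/(1-ρ₁) = 0.41929/(1-0.41929) = 0.7220
Station 2: ρ₂ = 1.836/10.1 = 0.1818, L₂ = ρ₂/(1-ρ₂) = 0.1818/(1-0.1818) = 0.2222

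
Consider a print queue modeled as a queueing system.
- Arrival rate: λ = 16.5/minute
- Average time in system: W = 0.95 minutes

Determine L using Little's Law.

Little's Law: L = λW
L = 16.5 × 0.95 = 15.6750 jobs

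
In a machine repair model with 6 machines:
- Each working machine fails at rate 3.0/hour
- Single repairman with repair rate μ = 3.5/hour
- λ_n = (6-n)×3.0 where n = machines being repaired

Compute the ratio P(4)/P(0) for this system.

P(4)/P(0) = ∏_{i=0}^{4-1} λ_i/μ_{i+1}
= (6-0)×3.0/3.5 × (6-1)×3.0/3.5 × (6-2)×3.0/3.5 × (6-3)×3.0/3.5
= 194.3190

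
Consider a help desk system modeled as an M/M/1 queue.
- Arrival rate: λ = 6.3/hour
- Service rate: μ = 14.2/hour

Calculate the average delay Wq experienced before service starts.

First, compute utilization: ρ = λ/μ = 6.3/14.2 = 0.4437
For M/M/1: Wq = λ/(μ(μ-λ))
Wq = 6.3/(14.2 × (14.2-6.3))
Wq = 6.3/(14.2 × 7.90)
Wq = 0.05616 hours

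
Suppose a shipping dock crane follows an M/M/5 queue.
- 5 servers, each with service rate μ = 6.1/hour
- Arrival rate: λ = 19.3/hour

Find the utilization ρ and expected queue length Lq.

Traffic intensity: ρ = λ/(cμ) = 19.3/(5×6.1) = 0.6328
Since ρ = 0.6328 < 1, system is stable.
Offered load a = λ/μ = cρ = 19.3/6.1 = 3.1639
P₀ = [ Σₙ₌₀^4 aⁿ/n! + a^5/(5!(1-ρ)) ]⁻¹
Σ = a^0/0! + a^1/1! + a^2/2! + a^3/3! + a^4/4! = 1.0000 + 3.1639 + 5.0052 + 5.2788 + 4.1754 = 18.6233
a^5/(5!(1-ρ)) = 317.0570/(120 × 0.367213) = 7.1951
P₀ = 1/(18.6233 + 7.1951) = 0.03873
Lq = P₀·a^5·ρ / (5!(1-ρ)²) = 0.038732 × 317.0570 × 0.63279 / (120 × 0.13485) = 0.4802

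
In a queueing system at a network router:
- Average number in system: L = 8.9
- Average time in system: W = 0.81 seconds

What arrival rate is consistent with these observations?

Little's Law: L = λW, so λ = L/W
λ = 8.9/0.81 = 10.9877 packets/second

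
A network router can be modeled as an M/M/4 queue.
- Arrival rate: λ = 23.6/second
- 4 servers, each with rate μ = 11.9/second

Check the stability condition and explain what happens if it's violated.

Stability requires ρ = λ/(cμ) < 1
ρ = 23.6/(4 × 11.9) = 23.6/47.60 = 0.4958
Since 0.4958 < 1, the system is STABLE.
The servers are busy 49.58% of the time.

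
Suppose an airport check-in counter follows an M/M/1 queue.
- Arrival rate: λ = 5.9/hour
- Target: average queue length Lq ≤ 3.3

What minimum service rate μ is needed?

For M/M/1: Lq = λ²/(μ(μ-λ))
Need Lq ≤ 3.3, i.e. μ(μ-λ) ≥ λ²/3.3
μ² - 5.9μ - 34.81/3.3 ≥ 0  →  μ² - 5.9μ - 10.54848 ≥ 0
Quadratic formula (positive root): μ = [λ + √(λ² + 4×10.54848)]/2
Discriminant: 34.81 + 4×10.54848 = 77.0039, √77.0039 = 8.7752
μ ≥ (5.9 + 8.7752)/2 = 7.3376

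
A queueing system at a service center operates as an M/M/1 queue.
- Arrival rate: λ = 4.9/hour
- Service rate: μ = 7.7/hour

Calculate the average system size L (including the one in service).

ρ = λ/μ = 4.9/7.7 = 0.6364
For M/M/1: L = λ/(μ-λ)
L = 4.9/(7.7-4.9) = 4.9/2.80
L = 1.7500 customers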